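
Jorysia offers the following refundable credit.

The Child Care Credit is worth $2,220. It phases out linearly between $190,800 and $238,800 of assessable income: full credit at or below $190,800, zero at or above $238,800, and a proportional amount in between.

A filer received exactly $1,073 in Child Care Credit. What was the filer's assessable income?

$1,073 is 1,073/2,220 of the full $2,220, so 1,147/2,220 of the $48,000 range has been used: income = $190,800 + $48,000 × 1,147/2,220 = $215,600.

$215,600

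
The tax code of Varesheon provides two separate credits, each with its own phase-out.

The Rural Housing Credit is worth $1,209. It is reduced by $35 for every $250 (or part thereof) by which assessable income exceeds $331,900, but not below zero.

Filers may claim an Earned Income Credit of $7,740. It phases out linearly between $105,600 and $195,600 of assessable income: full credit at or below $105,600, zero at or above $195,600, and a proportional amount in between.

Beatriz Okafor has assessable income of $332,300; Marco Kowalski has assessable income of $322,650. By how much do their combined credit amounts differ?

$70

Beatriz ($332,300): Rural Housing Credit: income exceeds $331,900 by $400, which is 2 full-or-partial $250 increments; reduction = 2 × $35 = $70, leaving $1,139. Earned Income Credit: $332,300 is at or above $195,600, so the credit is $0. total $1,139 + $0 = $1,139
Marco ($322,650): Rural Housing Credit: $322,650 is at or below the $331,900 threshold, so the full $1,209 applies. Earned Income Credit: $322,650 is at or above $195,600, so the credit is $0. total $1,209 + $0 = $1,209
Difference: |$1,139 − $1,209| = $70.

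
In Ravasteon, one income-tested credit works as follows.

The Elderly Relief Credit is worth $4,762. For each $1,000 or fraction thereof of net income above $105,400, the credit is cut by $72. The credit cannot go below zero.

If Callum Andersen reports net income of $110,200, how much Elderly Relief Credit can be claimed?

Elderly Relief Credit: income exceeds $105,400 by $4,800, which is 5 full-or-partial $1,000 increments; reduction = 5 × $72 = $360, leaving $4,402.

$4,402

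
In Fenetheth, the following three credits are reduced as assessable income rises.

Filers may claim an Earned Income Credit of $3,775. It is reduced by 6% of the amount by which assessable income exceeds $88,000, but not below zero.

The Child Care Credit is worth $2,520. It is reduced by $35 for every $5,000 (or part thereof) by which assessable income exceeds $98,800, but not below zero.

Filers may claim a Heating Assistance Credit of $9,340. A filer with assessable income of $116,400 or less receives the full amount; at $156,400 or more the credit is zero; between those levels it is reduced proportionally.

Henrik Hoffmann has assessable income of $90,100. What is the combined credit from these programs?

$15,509

Earned Income Credit: 6% of the $2,100 excess over $88,000 is $126; credit = $3,775 − $126 = $3,649.
Child Care Credit: $90,100 is at or below the $98,800 threshold, so the full $2,520 applies.
Heating Assistance Credit: $90,100 is at or below the $116,400 threshold, so the full $9,340 applies.
Total: $3,649 + $2,520 + $9,340 = $15,509.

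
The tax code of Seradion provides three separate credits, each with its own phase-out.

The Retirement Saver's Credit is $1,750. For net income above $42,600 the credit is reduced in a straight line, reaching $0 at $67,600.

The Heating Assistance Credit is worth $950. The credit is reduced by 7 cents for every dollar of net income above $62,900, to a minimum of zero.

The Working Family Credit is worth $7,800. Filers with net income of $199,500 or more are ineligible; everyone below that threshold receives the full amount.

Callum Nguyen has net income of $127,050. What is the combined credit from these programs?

$7,800

Retirement Saver's Credit: $127,050 is at or above $67,600, so the credit is $0.
Heating Assistance Credit: 7% of the $64,150 excess over $62,900 is $4,490.50 ≥ base, so the credit is $0.
Working Family Credit: $127,050 is below the $199,500 cutoff, so the full $7,800 applies.
Total: $0 + $0 + $7,800 = $7,800.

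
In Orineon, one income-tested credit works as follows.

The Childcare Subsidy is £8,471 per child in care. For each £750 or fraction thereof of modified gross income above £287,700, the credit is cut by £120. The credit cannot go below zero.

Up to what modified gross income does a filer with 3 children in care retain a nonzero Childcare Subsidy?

Full credit = 3 × £8,471 = £25,413.
After 211 increments the reduction is 211 × £120 = £25,320, leaving £93; one more increment wipes it out. Increment 211 ends at excess 211 × £750 = £158,250, so the highest qualifying income is £287,700 + £158,250 = £445,950.

£445,950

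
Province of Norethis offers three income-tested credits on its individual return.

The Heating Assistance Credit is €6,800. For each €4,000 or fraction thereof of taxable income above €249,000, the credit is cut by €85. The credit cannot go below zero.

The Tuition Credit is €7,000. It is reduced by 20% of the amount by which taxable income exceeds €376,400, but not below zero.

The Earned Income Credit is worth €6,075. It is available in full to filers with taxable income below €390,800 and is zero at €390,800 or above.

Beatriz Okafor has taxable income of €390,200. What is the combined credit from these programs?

€14,055

Heating Assistance Credit: income exceeds €249,000 by €141,200, which is 36 full-or-partial €4,000 increments; reduction = 36 × €85 = €3,060, leaving €3,740.
Tuition Credit: 20% of the €13,800 excess over €376,400 is €2,760; credit = €7,000 − €2,760 = €4,240.
Earned Income Credit: €390,200 is below the €390,800 cutoff, so the full €6,075 applies.
Total: €3,740 + €4,240 + €6,075 = €14,055.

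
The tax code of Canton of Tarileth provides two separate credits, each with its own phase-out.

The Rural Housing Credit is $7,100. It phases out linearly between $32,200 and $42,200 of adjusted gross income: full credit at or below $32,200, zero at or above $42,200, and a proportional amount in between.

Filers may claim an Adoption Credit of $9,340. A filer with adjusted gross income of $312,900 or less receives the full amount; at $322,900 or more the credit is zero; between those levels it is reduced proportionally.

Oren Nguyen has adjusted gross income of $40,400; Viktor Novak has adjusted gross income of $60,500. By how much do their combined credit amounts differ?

Oren ($40,400): Rural Housing Credit: $40,400 is $8,200 into a $10,000 phase-out range, leaving 1,800/10,000 of the credit: $7,100 × 1,800/10,000 = $1,278. Adoption Credit: $40,400 is at or below the $312,900 threshold, so the full $9,340 applies. total $1,278 + $9,340 = $10,618
Viktor ($60,500): Rural Housing Credit: $60,500 is at or above $42,200, so the credit is $0. Adoption Credit: $60,500 is at or below the $312,900 threshold, so the full $9,340 applies. total $0 + $9,340 = $9,340
Difference: |$10,618 − $9,340| = $1,278.

$1,278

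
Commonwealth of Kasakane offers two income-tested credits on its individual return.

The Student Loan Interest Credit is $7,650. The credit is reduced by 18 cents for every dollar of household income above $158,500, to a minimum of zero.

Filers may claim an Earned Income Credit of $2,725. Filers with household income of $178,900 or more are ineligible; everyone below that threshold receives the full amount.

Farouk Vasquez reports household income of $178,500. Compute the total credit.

Student Loan Interest Credit: 18% of the $20,000 excess over $158,500 is $3,600; credit = $7,650 − $3,600 = $4,050.
Earned Income Credit: $178,500 is below the $178,900 cutoff, so the full $2,725 applies.
Total: $4,050 + $2,725 = $6,775.

$6,775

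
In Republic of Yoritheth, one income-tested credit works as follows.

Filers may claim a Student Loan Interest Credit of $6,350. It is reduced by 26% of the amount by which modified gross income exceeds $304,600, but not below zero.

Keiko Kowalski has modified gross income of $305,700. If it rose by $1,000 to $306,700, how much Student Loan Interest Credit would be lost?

At $305,700 — 26% of the $1,100 excess over $304,600 is $286; credit = $6,350 − $286 = $6,064.
At $306,700 — 26% of the $2,100 excess over $304,600 is $546; credit = $6,350 − $546 = $5,804.
Lost: $6,064 − $5,804 = $260.

$260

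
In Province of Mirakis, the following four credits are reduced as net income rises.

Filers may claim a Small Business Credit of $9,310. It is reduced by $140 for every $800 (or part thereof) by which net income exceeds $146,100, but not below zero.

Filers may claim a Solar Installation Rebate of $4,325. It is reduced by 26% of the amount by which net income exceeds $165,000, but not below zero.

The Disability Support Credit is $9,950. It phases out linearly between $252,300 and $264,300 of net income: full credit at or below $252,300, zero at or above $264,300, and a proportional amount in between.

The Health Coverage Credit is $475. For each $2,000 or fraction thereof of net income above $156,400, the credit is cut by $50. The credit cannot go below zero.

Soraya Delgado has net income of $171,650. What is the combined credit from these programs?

$17,451

Small Business Credit: income exceeds $146,100 by $25,550, which is 32 full-or-partial $800 increments; reduction = 32 × $140 = $4,480, leaving $4,830.
Solar Installation Rebate: 26% of the $6,650 excess over $165,000 is $1,729; credit = $4,325 − $1,729 = $2,596.
Disability Support Credit: $171,650 is at or below the $252,300 threshold, so the full $9,950 applies.
Health Coverage Credit: income exceeds $156,400 by $15,250, which is 8 full-or-partial $2,000 increments; reduction = 8 × $50 = $400, leaving $75.
Total: $4,830 + $2,596 + $9,950 + $75 = $17,451.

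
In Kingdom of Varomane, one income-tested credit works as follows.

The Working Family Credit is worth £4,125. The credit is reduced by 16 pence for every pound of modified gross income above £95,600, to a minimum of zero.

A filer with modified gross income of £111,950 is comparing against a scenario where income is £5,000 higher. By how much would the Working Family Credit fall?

At £111,950 — 16% of the £16,350 excess over £95,600 is £2,616; credit = £4,125 − £2,616 = £1,509.
At £116,950 — 16% of the £21,350 excess over £95,600 is £3,416; credit = £4,125 − £3,416 = £709.
Lost: £1,509 − £709 = £800.

£800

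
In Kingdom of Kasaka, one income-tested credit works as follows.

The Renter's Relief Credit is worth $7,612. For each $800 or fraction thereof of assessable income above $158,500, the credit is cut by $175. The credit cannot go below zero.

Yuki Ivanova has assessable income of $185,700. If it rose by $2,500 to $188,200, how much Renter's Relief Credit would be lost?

At $185,700 — income exceeds $158,500 by $27,200, which is 34 full-or-partial $800 increments; reduction = 34 × $175 = $5,950, leaving $1,662.
At $188,200 — income exceeds $158,500 by $29,700, which is 38 full-or-partial $800 increments; reduction = 38 × $175 = $6,650, leaving $962.
Lost: $1,662 − $962 = $700.

$700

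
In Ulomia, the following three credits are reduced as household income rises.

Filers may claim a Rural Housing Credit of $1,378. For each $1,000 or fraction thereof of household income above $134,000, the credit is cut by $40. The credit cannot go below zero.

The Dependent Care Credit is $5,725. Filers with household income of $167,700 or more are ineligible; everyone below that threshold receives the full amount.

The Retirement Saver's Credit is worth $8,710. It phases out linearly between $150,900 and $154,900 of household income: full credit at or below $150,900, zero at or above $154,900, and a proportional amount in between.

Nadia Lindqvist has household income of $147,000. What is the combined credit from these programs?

Rural Housing Credit: income exceeds $134,000 by $13,000, which is 13 full-or-partial $1,000 increments; reduction = 13 × $40 = $520, leaving $858.
Dependent Care Credit: $147,000 is below the $167,700 cutoff, so the full $5,725 applies.
Retirement Saver's Credit: $147,000 is at or below the $150,900 threshold, so the full $8,710 applies.
Total: $858 + $5,725 + $8,710 = $15,293.

$15,293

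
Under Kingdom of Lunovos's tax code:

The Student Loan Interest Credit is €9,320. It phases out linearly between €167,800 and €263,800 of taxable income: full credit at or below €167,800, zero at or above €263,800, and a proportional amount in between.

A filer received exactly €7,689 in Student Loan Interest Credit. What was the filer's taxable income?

€184,600

€7,689 is 7,689/9,320 of the full €9,320, so 1,631/9,320 of the €96,000 range has been used: income = €167,800 + €96,000 × 1,631/9,320 = €184,600.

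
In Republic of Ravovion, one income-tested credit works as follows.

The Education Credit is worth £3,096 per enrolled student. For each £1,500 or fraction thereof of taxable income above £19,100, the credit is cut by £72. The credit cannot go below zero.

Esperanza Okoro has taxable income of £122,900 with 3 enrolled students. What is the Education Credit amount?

Education Credit: base = 3 × £3,096 = £9,288. income exceeds £19,100 by £103,800, which is 70 full-or-partial £1,500 increments; reduction = 70 × £72 = £5,040, leaving £4,248.

£4,248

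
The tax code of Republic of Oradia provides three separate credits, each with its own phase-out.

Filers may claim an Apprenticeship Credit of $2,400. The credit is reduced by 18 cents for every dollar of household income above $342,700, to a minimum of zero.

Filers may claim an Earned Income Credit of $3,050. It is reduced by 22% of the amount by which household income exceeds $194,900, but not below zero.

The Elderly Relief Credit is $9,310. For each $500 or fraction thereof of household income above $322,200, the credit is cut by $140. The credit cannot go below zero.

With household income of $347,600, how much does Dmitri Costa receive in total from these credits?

$3,688

Apprenticeship Credit: 18% of the $4,900 excess over $342,700 is $882; credit = $2,400 − $882 = $1,518.
Earned Income Credit: 22% of the $152,700 excess over $194,900 is $33,594 ≥ base, so the credit is $0.
Elderly Relief Credit: income exceeds $322,200 by $25,400, which is 51 full-or-partial $500 increments; reduction = 51 × $140 = $7,140, leaving $2,170.
Total: $1,518 + $0 + $2,170 = $3,688.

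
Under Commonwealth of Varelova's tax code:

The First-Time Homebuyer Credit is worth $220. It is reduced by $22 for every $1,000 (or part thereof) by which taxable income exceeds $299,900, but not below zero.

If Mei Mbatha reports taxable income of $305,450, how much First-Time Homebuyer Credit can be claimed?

First-Time Homebuyer Credit: income exceeds $299,900 by $5,550, which is 6 full-or-partial $1,000 increments; reduction = 6 × $22 = $132, leaving $88.

$88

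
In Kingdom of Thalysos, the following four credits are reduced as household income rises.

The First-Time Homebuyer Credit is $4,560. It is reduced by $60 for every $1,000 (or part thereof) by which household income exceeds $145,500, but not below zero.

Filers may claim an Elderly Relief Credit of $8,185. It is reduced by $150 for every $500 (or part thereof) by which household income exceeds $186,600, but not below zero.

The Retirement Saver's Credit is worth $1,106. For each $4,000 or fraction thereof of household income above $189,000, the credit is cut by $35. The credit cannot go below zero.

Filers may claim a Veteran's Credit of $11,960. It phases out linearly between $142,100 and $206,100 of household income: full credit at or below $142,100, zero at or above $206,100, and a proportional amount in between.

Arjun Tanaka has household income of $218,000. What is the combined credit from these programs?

$1,006

First-Time Homebuyer Credit: income exceeds $145,500 by $72,500, which is 73 full-or-partial $1,000 increments; reduction = 73 × $60 = $4,380, leaving $180.
Elderly Relief Credit: income exceeds $186,600 by $31,400 → 63 increments × $150 = $9,450 ≥ base, so the credit is $0.
Retirement Saver's Credit: income exceeds $189,000 by $29,000, which is 8 full-or-partial $4,000 increments; reduction = 8 × $35 = $280, leaving $826.
Veteran's Credit: $218,000 is at or above $206,100, so the credit is $0.
Total: $180 + $0 + $826 + $0 = $1,006.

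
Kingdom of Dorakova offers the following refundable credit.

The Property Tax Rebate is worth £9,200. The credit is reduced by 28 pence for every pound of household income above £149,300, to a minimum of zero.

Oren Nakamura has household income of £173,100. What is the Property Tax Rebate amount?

£2,536

Property Tax Rebate: 28% of the £23,800 excess over £149,300 is £6,664; credit = £9,200 − £6,664 = £2,536.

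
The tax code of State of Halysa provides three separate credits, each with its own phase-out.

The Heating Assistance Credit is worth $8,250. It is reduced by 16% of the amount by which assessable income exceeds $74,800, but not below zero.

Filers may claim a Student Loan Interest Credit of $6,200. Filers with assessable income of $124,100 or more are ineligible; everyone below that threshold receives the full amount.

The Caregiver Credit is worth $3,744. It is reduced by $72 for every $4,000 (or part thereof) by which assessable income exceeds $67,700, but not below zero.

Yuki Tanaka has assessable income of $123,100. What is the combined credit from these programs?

Heating Assistance Credit: 16% of the $48,300 excess over $74,800 is $7,728; credit = $8,250 − $7,728 = $522.
Student Loan Interest Credit: $123,100 is below the $124,100 cutoff, so the full $6,200 applies.
Caregiver Credit: income exceeds $67,700 by $55,400, which is 14 full-or-partial $4,000 increments; reduction = 14 × $72 = $1,008, leaving $2,736.
Total: $522 + $6,200 + $2,736 = $9,458.

$9,458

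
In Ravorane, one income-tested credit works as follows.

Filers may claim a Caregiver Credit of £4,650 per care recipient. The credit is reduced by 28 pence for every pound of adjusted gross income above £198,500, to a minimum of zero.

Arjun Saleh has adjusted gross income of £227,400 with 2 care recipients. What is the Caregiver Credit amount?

£1,208

Caregiver Credit: base = 2 × £4,650 = £9,300. 28% of the £28,900 excess over £198,500 is £8,092; credit = £9,300 − £8,092 = £1,208.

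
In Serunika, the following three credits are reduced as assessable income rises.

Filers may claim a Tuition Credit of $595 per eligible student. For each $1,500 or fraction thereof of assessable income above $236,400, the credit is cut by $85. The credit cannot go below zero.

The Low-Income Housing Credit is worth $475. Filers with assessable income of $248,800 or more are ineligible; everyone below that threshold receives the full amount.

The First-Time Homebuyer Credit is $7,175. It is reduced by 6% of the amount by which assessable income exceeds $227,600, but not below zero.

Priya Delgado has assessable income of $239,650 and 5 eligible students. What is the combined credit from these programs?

Tuition Credit: base = 5 × $595 = $2,975. income exceeds $236,400 by $3,250, which is 3 full-or-partial $1,500 increments; reduction = 3 × $85 = $255, leaving $2,720.
Low-Income Housing Credit: $239,650 is below the $248,800 cutoff, so the full $475 applies.
First-Time Homebuyer Credit: 6% of the $12,050 excess over $227,600 is $723; credit = $7,175 − $723 = $6,452.
Total: $2,720 + $475 + $6,452 = $9,647.

$9,647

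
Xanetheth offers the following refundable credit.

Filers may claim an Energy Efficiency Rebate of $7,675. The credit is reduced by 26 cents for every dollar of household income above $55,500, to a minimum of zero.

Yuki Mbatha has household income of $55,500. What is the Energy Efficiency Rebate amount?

Energy Efficiency Rebate: $55,500 is at or below the $55,500 threshold, so the full $7,675 applies.

$7,675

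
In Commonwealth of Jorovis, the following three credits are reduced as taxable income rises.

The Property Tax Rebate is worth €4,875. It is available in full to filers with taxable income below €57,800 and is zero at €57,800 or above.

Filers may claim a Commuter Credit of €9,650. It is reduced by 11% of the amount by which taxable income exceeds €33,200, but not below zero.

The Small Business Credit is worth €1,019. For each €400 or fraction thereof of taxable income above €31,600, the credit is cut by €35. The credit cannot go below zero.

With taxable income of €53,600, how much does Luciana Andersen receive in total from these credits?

Property Tax Rebate: €53,600 is below the €57,800 cutoff, so the full €4,875 applies.
Commuter Credit: 11% of the €20,400 excess over €33,200 is €2,244; credit = €9,650 − €2,244 = €7,406.
Small Business Credit: income exceeds €31,600 by €22,000 → 55 increments × €35 = €1,925 ≥ base, so the credit is €0.
Total: €4,875 + €7,406 + €0 = €12,281.

€12,281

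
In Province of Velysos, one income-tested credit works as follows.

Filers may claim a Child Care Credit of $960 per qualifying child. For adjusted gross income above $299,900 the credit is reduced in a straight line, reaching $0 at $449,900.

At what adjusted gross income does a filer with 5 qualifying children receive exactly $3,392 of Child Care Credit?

Full credit = 5 × $960 = $4,800.
$3,392 is 3,392/4,800 of the full $4,800, so 1,408/4,800 of the $150,000 range has been used: income = $299,900 + $150,000 × 1,408/4,800 = $343,900.

$343,900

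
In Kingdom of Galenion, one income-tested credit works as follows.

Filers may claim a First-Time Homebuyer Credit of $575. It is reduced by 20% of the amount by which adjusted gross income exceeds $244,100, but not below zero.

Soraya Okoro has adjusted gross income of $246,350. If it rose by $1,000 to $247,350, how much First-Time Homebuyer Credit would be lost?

At $246,350 — 20% of the $2,250 excess over $244,100 is $450; credit = $575 − $450 = $125.
At $247,350 — 20% of the $3,250 excess over $244,100 is $650 ≥ base, so the credit is $0.
Lost: $125 − $0 = $125.

$125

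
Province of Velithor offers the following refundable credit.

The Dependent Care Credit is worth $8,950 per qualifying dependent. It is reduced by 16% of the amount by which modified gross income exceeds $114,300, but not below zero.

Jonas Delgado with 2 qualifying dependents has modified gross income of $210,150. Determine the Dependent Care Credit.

$2,564

Dependent Care Credit: base = 2 × $8,950 = $17,900. 16% of the $95,850 excess over $114,300 is $15,336; credit = $17,900 − $15,336 = $2,564.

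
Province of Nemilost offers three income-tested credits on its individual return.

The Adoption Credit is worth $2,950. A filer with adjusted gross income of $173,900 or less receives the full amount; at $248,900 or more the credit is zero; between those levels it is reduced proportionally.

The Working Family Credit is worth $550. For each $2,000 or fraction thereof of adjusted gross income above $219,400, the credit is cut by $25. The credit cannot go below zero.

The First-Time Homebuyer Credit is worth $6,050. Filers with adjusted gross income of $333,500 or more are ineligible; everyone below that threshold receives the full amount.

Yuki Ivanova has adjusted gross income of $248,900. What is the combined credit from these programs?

Adoption Credit: $248,900 is at or above $248,900, so the credit is $0.
Working Family Credit: income exceeds $219,400 by $29,500, which is 15 full-or-partial $2,000 increments; reduction = 15 × $25 = $375, leaving $175.
First-Time Homebuyer Credit: $248,900 is below the $333,500 cutoff, so the full $6,050 applies.
Total: $0 + $175 + $6,050 = $6,225.

$6,225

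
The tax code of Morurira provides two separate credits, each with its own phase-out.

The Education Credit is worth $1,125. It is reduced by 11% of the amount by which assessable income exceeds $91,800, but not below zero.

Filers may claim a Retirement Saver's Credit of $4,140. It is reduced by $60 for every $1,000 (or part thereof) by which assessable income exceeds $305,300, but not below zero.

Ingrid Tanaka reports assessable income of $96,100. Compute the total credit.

Education Credit: 11% of the $4,300 excess over $91,800 is $473; credit = $1,125 − $473 = $652.
Retirement Saver's Credit: $96,100 is at or below the $305,300 threshold, so the full $4,140 applies.
Total: $652 + $4,140 = $4,792.

$4,792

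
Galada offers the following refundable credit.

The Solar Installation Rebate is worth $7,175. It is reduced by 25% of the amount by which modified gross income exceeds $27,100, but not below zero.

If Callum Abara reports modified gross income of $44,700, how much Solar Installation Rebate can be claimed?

Solar Installation Rebate: 25% of the $17,600 excess over $27,100 is $4,400; credit = $7,175 − $4,400 = $2,775.

$2,775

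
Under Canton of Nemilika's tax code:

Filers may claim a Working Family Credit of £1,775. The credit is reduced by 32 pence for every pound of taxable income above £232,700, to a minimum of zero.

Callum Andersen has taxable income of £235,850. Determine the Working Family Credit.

£767

Working Family Credit: 32% of the £3,150 excess over £232,700 is £1,008; credit = £1,775 − £1,008 = £767.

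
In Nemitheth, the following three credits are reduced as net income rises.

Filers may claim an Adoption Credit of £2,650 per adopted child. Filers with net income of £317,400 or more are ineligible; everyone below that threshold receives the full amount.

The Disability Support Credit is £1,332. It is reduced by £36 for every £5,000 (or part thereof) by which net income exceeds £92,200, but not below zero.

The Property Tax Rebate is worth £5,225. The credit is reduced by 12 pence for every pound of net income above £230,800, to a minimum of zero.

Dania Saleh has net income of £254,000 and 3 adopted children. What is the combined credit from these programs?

Adoption Credit: base = 3 × £2,650 = £7,950. £254,000 is below the £317,400 cutoff, so the full £7,950 applies.
Disability Support Credit: income exceeds £92,200 by £161,800, which is 33 full-or-partial £5,000 increments; reduction = 33 × £36 = £1,188, leaving £144.
Property Tax Rebate: 12% of the £23,200 excess over £230,800 is £2,784; credit = £5,225 − £2,784 = £2,441.
Total: £7,950 + £144 + £2,441 = £10,535.

£10,535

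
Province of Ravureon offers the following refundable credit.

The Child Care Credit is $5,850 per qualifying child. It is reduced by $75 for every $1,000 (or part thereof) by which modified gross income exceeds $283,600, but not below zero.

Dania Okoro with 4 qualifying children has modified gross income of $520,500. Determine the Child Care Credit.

$5,625

Child Care Credit: base = 4 × $5,850 = $23,400. income exceeds $283,600 by $236,900, which is 237 full-or-partial $1,000 increments; reduction = 237 × $75 = $17,775, leaving $5,625.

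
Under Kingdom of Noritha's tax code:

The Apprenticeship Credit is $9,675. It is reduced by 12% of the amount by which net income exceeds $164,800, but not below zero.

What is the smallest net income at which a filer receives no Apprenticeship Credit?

$245,425

The credit falls by 12% of each dollar above $164,800, so it reaches zero when the excess is $9,675 / 12% = $80,625: income = $164,800 + $80,625 = $245,425.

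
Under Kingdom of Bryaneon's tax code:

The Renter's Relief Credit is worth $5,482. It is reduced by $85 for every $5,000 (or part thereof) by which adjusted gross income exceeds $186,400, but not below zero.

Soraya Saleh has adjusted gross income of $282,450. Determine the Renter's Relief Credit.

$3,782

Renter's Relief Credit: income exceeds $186,400 by $96,050, which is 20 full-or-partial $5,000 increments; reduction = 20 × $85 = $1,700, leaving $3,782.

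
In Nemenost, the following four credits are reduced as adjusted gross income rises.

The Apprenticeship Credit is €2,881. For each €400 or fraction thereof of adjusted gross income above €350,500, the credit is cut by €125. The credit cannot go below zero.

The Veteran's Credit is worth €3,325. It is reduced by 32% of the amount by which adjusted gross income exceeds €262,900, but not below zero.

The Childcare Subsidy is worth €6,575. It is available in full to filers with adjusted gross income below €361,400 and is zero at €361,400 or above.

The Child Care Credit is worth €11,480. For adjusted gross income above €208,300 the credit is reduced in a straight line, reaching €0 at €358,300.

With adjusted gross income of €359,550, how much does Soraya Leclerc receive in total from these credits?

€6,581

Apprenticeship Credit: income exceeds €350,500 by €9,050, which is 23 full-or-partial €400 increments; reduction = 23 × €125 = €2,875, leaving €6.
Veteran's Credit: 32% of the €96,650 excess over €262,900 is €30,928 ≥ base, so the credit is €0.
Childcare Subsidy: €359,550 is below the €361,400 cutoff, so the full €6,575 applies.
Child Care Credit: €359,550 is at or above €358,300, so the credit is €0.
Total: €6 + €0 + €6,575 + €0 = €6,581.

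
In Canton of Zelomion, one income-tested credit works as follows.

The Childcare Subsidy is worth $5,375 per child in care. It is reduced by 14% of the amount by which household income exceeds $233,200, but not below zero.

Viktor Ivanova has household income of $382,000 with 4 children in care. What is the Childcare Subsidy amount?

$668

Childcare Subsidy: base = 4 × $5,375 = $21,500. 14% of the $148,800 excess over $233,200 is $20,832; credit = $21,500 − $20,832 = $668.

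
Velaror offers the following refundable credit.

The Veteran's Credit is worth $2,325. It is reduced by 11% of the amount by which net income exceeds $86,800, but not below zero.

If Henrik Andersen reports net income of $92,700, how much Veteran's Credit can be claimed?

$1,676

Veteran's Credit: 11% of the $5,900 excess over $86,800 is $649; credit = $2,325 − $649 = $1,676.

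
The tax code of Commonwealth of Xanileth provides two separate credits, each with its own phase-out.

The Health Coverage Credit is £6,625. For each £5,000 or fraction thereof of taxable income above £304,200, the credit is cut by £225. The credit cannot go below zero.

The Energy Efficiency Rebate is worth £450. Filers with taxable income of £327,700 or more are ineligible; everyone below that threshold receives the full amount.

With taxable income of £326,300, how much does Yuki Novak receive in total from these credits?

Health Coverage Credit: income exceeds £304,200 by £22,100, which is 5 full-or-partial £5,000 increments; reduction = 5 × £225 = £1,125, leaving £5,500.
Energy Efficiency Rebate: £326,300 is below the £327,700 cutoff, so the full £450 applies.
Total: £5,500 + £450 = £5,950.

£5,950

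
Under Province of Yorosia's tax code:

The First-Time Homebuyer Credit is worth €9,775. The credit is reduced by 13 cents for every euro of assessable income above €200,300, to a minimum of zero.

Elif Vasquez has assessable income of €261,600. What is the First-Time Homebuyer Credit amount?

€1,806

First-Time Homebuyer Credit: 13% of the €61,300 excess over €200,300 is €7,969; credit = €9,775 − €7,969 = €1,806.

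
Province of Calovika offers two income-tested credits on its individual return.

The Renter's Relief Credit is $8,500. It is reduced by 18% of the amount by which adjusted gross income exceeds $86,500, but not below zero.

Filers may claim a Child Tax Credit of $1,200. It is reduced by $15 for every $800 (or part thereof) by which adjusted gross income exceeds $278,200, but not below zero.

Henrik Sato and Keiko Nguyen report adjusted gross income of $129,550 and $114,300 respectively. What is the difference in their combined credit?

$2,745

Henrik ($129,550): Renter's Relief Credit: 18% of the $43,050 excess over $86,500 is $7,749; credit = $8,500 − $7,749 = $751. Child Tax Credit: $129,550 is at or below the $278,200 threshold, so the full $1,200 applies. total $751 + $1,200 = $1,951
Keiko ($114,300): Renter's Relief Credit: 18% of the $27,800 excess over $86,500 is $5,004; credit = $8,500 − $5,004 = $3,496. Child Tax Credit: $114,300 is at or below the $278,200 threshold, so the full $1,200 applies. total $3,496 + $1,200 = $4,696
Difference: |$1,951 − $4,696| = $2,745.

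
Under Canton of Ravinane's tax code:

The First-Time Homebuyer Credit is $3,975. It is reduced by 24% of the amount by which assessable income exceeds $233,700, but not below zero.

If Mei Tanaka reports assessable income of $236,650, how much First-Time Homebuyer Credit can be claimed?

$3,267

First-Time Homebuyer Credit: 24% of the $2,950 excess over $233,700 is $708; credit = $3,975 − $708 = $3,267.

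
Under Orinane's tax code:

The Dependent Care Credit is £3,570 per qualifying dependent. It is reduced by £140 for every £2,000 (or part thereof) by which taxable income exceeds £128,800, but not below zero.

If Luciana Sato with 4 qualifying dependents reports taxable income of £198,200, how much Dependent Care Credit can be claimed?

Dependent Care Credit: base = 4 × £3,570 = £14,280. income exceeds £128,800 by £69,400, which is 35 full-or-partial £2,000 increments; reduction = 35 × £140 = £4,900, leaving £9,380.

£9,380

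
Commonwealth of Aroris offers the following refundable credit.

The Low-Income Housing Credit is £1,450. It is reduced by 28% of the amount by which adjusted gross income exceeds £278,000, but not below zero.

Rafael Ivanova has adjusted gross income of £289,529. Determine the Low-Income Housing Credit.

£0

Low-Income Housing Credit: 28% of the £11,529 excess over £278,000 is £3,228.12 ≥ base, so the credit is £0.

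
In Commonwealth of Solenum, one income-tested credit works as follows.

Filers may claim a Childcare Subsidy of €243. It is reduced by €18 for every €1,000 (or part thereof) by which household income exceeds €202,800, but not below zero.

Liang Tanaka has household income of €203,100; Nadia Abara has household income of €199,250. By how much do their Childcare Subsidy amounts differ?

Liang (€203,100): Childcare Subsidy: income exceeds €202,800 by €300, which is 1 full-or-partial €1,000 increment; reduction = 1 × €18 = €18, leaving €225.
Nadia (€199,250): Childcare Subsidy: €199,250 is at or below the €202,800 threshold, so the full €243 applies.
Difference: |€225 − €243| = €18.

€18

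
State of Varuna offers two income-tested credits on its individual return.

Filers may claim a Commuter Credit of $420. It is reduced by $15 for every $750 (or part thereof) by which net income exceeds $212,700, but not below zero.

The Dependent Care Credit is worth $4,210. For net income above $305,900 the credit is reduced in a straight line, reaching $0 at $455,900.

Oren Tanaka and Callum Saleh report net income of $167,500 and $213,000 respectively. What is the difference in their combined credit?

$15

Oren ($167,500): Commuter Credit: $167,500 is at or below the $212,700 threshold, so the full $420 applies. Dependent Care Credit: $167,500 is at or below the $305,900 threshold, so the full $4,210 applies. total $420 + $4,210 = $4,630
Callum ($213,000): Commuter Credit: income exceeds $212,700 by $300, which is 1 full-or-partial $750 increment; reduction = 1 × $15 = $15, leaving $405. Dependent Care Credit: $213,000 is at or below the $305,900 threshold, so the full $4,210 applies. total $405 + $4,210 = $4,615
Difference: |$4,630 − $4,615| = $15.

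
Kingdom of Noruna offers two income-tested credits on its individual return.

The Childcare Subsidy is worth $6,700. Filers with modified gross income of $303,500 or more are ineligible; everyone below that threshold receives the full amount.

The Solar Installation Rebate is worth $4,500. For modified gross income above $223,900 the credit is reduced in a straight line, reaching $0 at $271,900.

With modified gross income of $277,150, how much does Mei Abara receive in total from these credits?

Childcare Subsidy: $277,150 is below the $303,500 cutoff, so the full $6,700 applies.
Solar Installation Rebate: $277,150 is at or above $271,900, so the credit is $0.
Total: $6,700 + $0 = $6,700.

$6,700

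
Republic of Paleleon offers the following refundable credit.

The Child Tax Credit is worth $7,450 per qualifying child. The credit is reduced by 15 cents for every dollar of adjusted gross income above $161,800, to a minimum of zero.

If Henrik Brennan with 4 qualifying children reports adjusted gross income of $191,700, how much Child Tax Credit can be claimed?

Child Tax Credit: base = 4 × $7,450 = $29,800. 15% of the $29,900 excess over $161,800 is $4,485; credit = $29,800 − $4,485 = $25,315.

$25,315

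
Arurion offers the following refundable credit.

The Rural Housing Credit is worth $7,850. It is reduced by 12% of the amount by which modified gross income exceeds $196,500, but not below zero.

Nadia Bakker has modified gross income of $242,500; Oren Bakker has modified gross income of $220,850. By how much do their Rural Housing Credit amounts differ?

Nadia ($242,500): Rural Housing Credit: 12% of the $46,000 excess over $196,500 is $5,520; credit = $7,850 − $5,520 = $2,330.
Oren ($220,850): Rural Housing Credit: 12% of the $24,350 excess over $196,500 is $2,922; credit = $7,850 − $2,922 = $4,928.
Difference: |$2,330 − $4,928| = $2,598.

$2,598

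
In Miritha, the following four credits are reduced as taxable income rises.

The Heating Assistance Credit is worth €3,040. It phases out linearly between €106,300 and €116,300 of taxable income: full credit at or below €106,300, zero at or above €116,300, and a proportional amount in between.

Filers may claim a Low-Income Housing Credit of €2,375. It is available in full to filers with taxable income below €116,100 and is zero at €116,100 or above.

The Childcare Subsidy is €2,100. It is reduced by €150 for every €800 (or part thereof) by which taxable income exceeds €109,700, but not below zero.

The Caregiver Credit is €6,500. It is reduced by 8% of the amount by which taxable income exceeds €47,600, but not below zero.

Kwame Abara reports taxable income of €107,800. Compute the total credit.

Heating Assistance Credit: €107,800 is €1,500 into a €10,000 phase-out range, leaving 8,500/10,000 of the credit: €3,040 × 8,500/10,000 = €2,584.
Low-Income Housing Credit: €107,800 is below the €116,100 cutoff, so the full €2,375 applies.
Childcare Subsidy: €107,800 is at or below the €109,700 threshold, so the full €2,100 applies.
Caregiver Credit: 8% of the €60,200 excess over €47,600 is €4,816; credit = €6,500 − €4,816 = €1,684.
Total: €2,584 + €2,375 + €2,100 + €1,684 = €8,743.

€8,743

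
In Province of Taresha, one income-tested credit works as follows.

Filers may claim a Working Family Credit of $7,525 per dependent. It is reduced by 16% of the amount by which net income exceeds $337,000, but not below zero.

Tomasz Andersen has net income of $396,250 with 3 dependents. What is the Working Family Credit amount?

$13,095

Working Family Credit: base = 3 × $7,525 = $22,575. 16% of the $59,250 excess over $337,000 is $9,480; credit = $22,575 − $9,480 = $13,095.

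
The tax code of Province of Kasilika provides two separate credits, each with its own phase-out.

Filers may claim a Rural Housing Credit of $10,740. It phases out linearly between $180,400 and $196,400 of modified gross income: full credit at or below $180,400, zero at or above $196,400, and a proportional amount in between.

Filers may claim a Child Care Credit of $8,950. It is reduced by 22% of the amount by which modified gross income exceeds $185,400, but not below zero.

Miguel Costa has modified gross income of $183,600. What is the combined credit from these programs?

Rural Housing Credit: $183,600 is $3,200 into a $16,000 phase-out range, leaving 12,800/16,000 of the credit: $10,740 × 12,800/16,000 = $8,592.
Child Care Credit: $183,600 is at or below the $185,400 threshold, so the full $8,950 applies.
Total: $8,592 + $8,950 = $17,542.

$17,542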